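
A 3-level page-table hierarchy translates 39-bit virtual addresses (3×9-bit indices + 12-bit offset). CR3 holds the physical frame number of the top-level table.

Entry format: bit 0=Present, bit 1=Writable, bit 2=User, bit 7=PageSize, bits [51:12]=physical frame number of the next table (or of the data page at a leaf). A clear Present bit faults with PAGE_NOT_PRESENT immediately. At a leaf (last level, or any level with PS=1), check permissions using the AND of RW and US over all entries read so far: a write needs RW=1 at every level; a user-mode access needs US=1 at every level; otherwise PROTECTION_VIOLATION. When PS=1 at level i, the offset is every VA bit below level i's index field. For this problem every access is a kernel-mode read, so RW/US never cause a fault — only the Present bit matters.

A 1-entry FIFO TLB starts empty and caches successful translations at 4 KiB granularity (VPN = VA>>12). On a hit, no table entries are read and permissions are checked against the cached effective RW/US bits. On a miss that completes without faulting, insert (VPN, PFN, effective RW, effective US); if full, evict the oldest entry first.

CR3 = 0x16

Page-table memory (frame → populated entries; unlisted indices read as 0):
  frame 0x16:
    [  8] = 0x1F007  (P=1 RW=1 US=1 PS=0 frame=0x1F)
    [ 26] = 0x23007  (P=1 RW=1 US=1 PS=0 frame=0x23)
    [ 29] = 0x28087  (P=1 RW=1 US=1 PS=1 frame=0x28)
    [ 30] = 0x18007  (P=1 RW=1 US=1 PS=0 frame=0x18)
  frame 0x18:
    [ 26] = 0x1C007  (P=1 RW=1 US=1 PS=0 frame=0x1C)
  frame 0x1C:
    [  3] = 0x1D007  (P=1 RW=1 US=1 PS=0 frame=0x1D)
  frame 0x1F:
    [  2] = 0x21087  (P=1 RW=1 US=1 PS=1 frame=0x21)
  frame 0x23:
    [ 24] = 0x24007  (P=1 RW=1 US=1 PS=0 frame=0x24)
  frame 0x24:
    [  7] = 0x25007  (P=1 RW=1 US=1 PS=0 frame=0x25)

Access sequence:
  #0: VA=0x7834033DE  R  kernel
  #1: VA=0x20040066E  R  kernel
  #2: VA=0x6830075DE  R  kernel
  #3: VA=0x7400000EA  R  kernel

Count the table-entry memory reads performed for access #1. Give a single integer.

Trace:
#0 VA=0x7834033DE (r,kernel):
  L0 @0x16[30] → 0x18007  P=1,RW=1,US=1,PS=0
  L1 @0x18[26] → 0x1C007  P=1,RW=1,US=1,PS=0
  L2 @0x1C[3] → 0x1D007  P=1,RW=1,US=1,PS=0
  ⇒ phys 0x1D3DE  [3 reads]
#1 VA=0x20040066E (r,kernel):
  L0 @0x16[8] → 0x1F007  P=1,RW=1,US=1,PS=0
  L1 @0x1F[2] → 0x21087  P=1,RW=1,US=1,PS=1
  ⇒ phys 0x2166E (huge @L1)  [2 reads]
#2 VA=0x6830075DE (r,kernel):
  L0 @0x16[26] → 0x23007  P=1,RW=1,US=1,PS=0
  L1 @0x23[24] → 0x24007  P=1,RW=1,US=1,PS=0
  L2 @0x24[7] → 0x25007  P=1,RW=1,US=1,PS=0
  ⇒ phys 0x255DE  [3 reads]
#3 VA=0x7400000EA (r,kernel):
  L0 @0x16[29] → 0x28087  P=1,RW=1,US=1,PS=1
  ⇒ phys 0x280EA (huge @L0)  [1 reads]

Entries read for #1: 2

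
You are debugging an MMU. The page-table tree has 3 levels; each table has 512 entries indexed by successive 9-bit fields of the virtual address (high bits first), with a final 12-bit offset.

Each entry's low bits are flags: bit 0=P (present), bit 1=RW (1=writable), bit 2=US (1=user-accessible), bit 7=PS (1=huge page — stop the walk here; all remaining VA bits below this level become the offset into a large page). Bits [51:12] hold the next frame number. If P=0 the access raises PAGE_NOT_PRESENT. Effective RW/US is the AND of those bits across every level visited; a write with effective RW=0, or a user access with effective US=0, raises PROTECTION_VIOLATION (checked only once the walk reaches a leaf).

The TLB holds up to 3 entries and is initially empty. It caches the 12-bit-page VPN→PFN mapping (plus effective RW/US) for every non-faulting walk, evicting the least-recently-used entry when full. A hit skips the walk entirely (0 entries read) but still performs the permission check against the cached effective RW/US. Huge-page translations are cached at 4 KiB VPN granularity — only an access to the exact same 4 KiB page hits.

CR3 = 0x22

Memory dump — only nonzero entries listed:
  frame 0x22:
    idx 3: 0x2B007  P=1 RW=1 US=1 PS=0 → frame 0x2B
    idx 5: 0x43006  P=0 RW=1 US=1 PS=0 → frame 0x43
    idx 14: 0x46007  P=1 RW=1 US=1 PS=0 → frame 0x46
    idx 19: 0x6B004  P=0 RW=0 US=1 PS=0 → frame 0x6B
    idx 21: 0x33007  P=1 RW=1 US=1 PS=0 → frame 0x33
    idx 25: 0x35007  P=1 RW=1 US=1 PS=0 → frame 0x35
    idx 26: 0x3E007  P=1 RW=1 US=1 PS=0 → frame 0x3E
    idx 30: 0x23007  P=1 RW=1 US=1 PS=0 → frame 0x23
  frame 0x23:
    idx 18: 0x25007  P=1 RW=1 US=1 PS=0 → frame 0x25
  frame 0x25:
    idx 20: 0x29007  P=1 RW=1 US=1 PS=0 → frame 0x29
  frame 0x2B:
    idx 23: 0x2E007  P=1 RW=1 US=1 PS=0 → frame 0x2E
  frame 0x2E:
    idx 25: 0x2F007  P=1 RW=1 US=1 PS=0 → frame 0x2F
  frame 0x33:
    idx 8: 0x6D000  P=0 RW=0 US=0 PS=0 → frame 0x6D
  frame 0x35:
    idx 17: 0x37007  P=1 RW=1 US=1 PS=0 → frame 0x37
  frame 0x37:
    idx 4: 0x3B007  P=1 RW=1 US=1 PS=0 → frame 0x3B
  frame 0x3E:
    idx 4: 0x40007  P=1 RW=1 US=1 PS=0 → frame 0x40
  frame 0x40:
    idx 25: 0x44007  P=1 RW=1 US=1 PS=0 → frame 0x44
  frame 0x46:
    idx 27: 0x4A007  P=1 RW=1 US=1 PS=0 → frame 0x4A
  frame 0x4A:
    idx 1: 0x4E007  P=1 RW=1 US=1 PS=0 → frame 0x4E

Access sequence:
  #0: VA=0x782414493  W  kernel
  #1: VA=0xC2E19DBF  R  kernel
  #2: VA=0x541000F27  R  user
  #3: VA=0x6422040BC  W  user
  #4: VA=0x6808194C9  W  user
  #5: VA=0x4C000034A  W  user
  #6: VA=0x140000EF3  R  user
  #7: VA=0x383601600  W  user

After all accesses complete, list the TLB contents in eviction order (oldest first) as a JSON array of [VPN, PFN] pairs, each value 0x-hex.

Per-access translation:
#0 VA=0x782414493 (w,kernel):
  [0] read 0x22 idx=30: raw=0x23007 flags P=1 W=1 U=1 S=0
  [1] read 0x23 idx=18: raw=0x25007 flags P=1 W=1 U=1 S=0
  [2] read 0x25 idx=20: raw=0x29007 flags P=1 W=1 U=1 S=0
  → PA=0x29493  (3 entries read)
#1 VA=0xC2E19DBF (r,kernel):
  [0] read 0x22 idx=3: raw=0x2B007 flags P=1 W=1 U=1 S=0
  [1] read 0x2B idx=23: raw=0x2E007 flags P=1 W=1 U=1 S=0
  [2] read 0x2E idx=25: raw=0x2F007 flags P=1 W=1 U=1 S=0
  → PA=0x2FDBF  (3 entries read)
#2 VA=0x541000F27 (r,user):
  [0] read 0x22 idx=21: raw=0x33007 flags P=1 W=1 U=1 S=0
  [1] read 0x33 idx=8: raw=0x6D000 flags P=0 W=0 U=0 S=0
  ✗ PAGE_NOT_PRESENT  [2 reads]
#3 VA=0x6422040BC (w,user):
  [0] read 0x22 idx=25: raw=0x35007 flags P=1 W=1 U=1 S=0
  [1] read 0x35 idx=17: raw=0x37007 flags P=1 W=1 U=1 S=0
  [2] read 0x37 idx=4: raw=0x3B007 flags P=1 W=1 U=1 S=0
  → PA=0x3B0BC  (3 entries read)
#4 VA=0x6808194C9 (w,user):
  [0] read 0x22 idx=26: raw=0x3E007 flags P=1 W=1 U=1 S=0
  [1] read 0x3E idx=4: raw=0x40007 flags P=1 W=1 U=1 S=0
  [2] read 0x40 idx=25: raw=0x44007 flags P=1 W=1 U=1 S=0
  → PA=0x444C9  (3 entries read)
#5 VA=0x4C000034A (w,user):
  [0] read 0x22 idx=19: raw=0x6B004 flags P=0 W=0 U=1 S=0
  ✗ PAGE_NOT_PRESENT  [1 reads]
#6 VA=0x140000EF3 (r,user):
  [0] read 0x22 idx=5: raw=0x43006 flags P=0 W=1 U=1 S=0
  ✗ PAGE_NOT_PRESENT  [1 reads]
#7 VA=0x383601600 (w,user):
  [0] read 0x22 idx=14: raw=0x46007 flags P=1 W=1 U=1 S=0
  [1] read 0x46 idx=27: raw=0x4A007 flags P=1 W=1 U=1 S=0
  [2] read 0x4A idx=1: raw=0x4E007 flags P=1 W=1 U=1 S=0
  → PA=0x4E600  (3 entries read)

TLB: [["0x642204", "0x3B"], ["0x680819", "0x44"], ["0x383601", "0x4E"]]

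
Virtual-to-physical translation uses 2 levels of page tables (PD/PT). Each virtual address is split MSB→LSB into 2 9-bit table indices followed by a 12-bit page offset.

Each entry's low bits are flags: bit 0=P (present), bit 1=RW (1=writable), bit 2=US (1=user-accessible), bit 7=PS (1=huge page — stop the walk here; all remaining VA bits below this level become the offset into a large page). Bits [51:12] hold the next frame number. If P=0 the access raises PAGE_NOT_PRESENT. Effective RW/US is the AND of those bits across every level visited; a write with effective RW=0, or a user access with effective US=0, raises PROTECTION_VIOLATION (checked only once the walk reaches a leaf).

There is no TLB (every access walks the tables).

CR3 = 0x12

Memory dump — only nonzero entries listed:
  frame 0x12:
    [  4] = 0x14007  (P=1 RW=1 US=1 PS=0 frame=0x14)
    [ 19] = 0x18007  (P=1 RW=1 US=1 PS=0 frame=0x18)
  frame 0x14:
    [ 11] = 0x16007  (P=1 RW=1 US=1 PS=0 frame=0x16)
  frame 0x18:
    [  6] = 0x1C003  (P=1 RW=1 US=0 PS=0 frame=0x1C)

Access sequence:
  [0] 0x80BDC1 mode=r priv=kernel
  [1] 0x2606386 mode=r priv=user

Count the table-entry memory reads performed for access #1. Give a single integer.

Per-access translation:
#0 VA=0x80BDC1 (r,kernel):
  [0] read 0x12 idx=4: raw=0x14007 flags P=1 W=1 U=1 S=0
  [1] read 0x14 idx=11: raw=0x16007 flags P=1 W=1 U=1 S=0
  ⇒ phys 0x16DC1  [2 reads]
#1 VA=0x2606386 (r,user):
  [0] read 0x12 idx=19: raw=0x18007 flags P=1 W=1 U=1 S=0
  [1] read 0x18 idx=6: raw=0x1C003 flags P=1 W=1 U=0 S=0
  ✗ PROTECTION_VIOLATION  [2 reads]

Entries read for #1: 2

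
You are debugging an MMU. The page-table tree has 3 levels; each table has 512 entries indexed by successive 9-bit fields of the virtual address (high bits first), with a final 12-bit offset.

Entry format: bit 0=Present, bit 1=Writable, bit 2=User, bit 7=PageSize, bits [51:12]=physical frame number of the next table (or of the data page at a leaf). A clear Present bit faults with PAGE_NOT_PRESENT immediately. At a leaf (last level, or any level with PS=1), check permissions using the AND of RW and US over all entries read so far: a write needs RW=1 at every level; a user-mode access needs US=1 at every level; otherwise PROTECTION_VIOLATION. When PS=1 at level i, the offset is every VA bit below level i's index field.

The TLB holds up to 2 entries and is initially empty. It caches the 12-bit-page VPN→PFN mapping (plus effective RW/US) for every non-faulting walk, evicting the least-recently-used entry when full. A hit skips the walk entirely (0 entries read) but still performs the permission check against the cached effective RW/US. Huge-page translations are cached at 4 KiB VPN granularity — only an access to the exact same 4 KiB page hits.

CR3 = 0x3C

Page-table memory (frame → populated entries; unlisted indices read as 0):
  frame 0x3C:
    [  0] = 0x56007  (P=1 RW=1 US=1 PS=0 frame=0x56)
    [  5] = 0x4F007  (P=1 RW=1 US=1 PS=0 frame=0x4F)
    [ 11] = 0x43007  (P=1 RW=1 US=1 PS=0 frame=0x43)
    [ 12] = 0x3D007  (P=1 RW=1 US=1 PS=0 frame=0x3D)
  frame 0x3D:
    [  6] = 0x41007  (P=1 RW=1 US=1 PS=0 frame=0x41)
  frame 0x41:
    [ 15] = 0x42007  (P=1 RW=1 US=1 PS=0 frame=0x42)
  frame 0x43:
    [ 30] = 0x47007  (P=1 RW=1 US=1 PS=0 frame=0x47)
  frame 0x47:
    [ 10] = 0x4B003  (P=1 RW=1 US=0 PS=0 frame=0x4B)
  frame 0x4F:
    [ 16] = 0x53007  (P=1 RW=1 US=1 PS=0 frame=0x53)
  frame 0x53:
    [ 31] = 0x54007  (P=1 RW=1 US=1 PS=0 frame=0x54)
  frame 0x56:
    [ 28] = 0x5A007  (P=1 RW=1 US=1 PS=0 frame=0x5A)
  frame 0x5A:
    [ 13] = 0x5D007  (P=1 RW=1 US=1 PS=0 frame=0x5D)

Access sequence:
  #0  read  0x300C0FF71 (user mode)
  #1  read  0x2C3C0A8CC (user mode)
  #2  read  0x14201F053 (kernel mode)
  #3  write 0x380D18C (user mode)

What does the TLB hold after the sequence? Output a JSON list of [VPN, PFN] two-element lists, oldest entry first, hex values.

Trace:
#0 VA=0x300C0FF71 (r,user):
  lvl0: tbl 0x3C, slot 12 ⇒ 0x3D007 (P1/RW1/US1/PS0)
  lvl1: tbl 0x3D, slot 6 ⇒ 0x41007 (P1/RW1/US1/PS0)
  lvl2: tbl 0x41, slot 15 ⇒ 0x42007 (P1/RW1/US1/PS0)
  ⇒ phys 0x42F71  [3 reads]
#1 VA=0x2C3C0A8CC (r,user):
  lvl0: tbl 0x3C, slot 11 ⇒ 0x43007 (P1/RW1/US1/PS0)
  lvl1: tbl 0x43, slot 30 ⇒ 0x47007 (P1/RW1/US1/PS0)
  lvl2: tbl 0x47, slot 10 ⇒ 0x4B003 (P1/RW1/US0/PS0)
  ⇒ fault: PROTECTION_VIOLATION  — 3 lookups
#2 VA=0x14201F053 (r,kernel):
  lvl0: tbl 0x3C, slot 5 ⇒ 0x4F007 (P1/RW1/US1/PS0)
  lvl1: tbl 0x4F, slot 16 ⇒ 0x53007 (P1/RW1/US1/PS0)
  lvl2: tbl 0x53, slot 31 ⇒ 0x54007 (P1/RW1/US1/PS0)
  ⇒ phys 0x54053  [3 reads]
#3 VA=0x380D18C (w,user):
  lvl0: tbl 0x3C, slot 0 ⇒ 0x56007 (P1/RW1/US1/PS0)
  lvl1: tbl 0x56, slot 28 ⇒ 0x5A007 (P1/RW1/US1/PS0)
  lvl2: tbl 0x5A, slot 13 ⇒ 0x5D007 (P1/RW1/US1/PS0)
  ⇒ phys 0x5D18C  [3 reads]

TLB: [["0x14201F", "0x54"], ["0x380D", "0x5D"]]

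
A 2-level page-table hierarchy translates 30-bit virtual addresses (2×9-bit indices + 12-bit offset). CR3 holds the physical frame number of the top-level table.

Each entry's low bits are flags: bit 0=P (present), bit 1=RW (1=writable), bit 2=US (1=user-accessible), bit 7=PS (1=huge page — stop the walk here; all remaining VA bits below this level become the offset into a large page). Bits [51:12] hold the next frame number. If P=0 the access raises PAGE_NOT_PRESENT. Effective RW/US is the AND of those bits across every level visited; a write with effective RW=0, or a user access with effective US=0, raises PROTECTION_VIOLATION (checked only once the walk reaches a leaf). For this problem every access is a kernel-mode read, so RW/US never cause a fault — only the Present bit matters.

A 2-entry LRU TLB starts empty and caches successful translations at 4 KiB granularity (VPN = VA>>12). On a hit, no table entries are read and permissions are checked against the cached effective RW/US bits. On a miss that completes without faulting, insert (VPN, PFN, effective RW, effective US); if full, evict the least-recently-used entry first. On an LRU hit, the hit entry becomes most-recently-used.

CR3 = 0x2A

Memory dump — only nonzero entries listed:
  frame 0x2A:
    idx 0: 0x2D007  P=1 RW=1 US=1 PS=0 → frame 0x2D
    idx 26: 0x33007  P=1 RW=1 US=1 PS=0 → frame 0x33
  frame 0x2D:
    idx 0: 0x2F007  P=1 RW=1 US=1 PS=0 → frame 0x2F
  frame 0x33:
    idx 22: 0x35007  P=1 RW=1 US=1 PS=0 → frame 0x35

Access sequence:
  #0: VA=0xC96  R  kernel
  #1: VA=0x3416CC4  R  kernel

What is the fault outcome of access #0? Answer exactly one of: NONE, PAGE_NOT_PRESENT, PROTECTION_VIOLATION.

Walk each access:
#0 VA=0xC96 (r,kernel):
  L0 @0x2A[0] → 0x2D007  P=1,RW=1,US=1,PS=0
  L1 @0x2D[0] → 0x2F007  P=1,RW=1,US=1,PS=0
  → PA=0x2FC96  (2 entries read)
#1 VA=0x3416CC4 (r,kernel):
  L0 @0x2A[26] → 0x33007  P=1,RW=1,US=1,PS=0
  L1 @0x33[22] → 0x35007  P=1,RW=1,US=1,PS=0
  → PA=0x35CC4  (2 entries read)

Access #0 fault: NONE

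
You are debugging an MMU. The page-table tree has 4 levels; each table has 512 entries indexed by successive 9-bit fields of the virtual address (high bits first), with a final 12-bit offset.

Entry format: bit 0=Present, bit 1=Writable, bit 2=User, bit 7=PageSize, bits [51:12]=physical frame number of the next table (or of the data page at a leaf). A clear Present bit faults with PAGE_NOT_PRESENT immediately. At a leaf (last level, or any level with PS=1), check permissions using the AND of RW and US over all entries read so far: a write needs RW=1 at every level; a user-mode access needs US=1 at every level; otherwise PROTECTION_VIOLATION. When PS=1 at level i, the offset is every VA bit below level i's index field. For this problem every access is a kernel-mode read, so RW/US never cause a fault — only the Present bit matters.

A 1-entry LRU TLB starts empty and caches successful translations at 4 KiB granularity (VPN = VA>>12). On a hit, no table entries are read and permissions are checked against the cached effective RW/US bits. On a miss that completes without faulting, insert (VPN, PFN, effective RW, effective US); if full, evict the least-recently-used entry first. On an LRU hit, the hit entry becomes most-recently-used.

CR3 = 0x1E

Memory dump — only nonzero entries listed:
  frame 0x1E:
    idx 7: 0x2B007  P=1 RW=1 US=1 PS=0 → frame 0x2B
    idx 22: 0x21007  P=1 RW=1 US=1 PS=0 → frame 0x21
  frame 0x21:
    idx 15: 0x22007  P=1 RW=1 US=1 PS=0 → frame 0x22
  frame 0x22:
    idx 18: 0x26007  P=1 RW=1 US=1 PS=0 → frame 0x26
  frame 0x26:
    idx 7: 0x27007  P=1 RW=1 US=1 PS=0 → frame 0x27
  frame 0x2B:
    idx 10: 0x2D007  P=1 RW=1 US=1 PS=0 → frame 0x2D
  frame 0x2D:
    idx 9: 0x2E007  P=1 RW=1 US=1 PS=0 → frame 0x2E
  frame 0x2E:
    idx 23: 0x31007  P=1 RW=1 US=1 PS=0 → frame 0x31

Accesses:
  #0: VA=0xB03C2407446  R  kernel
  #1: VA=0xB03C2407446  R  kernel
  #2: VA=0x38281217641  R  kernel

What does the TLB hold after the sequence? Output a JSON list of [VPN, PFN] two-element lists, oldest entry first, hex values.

Per-access translation:
#0 VA=0xB03C2407446 (r,kernel):
  L0: frame=0x1E idx=22 entry=0x21007 [P=1 RW=1 US=1 PS=0]
  L1: frame=0x21 idx=15 entry=0x22007 [P=1 RW=1 US=1 PS=0]
  L2: frame=0x22 idx=18 entry=0x26007 [P=1 RW=1 US=1 PS=0]
  L3: frame=0x26 idx=7 entry=0x27007 [P=1 RW=1 US=1 PS=0]
  ✓ 0x27446  — 4 lookups
#1 VA=0xB03C2407446 (r,kernel):
  TLB hit vpn=0xB03C2407 → PA=0x27446
#2 VA=0x38281217641 (r,kernel):
  L0: frame=0x1E idx=7 entry=0x2B007 [P=1 RW=1 US=1 PS=0]
  L1: frame=0x2B idx=10 entry=0x2D007 [P=1 RW=1 US=1 PS=0]
  L2: frame=0x2D idx=9 entry=0x2E007 [P=1 RW=1 US=1 PS=0]
  L3: frame=0x2E idx=23 entry=0x31007 [P=1 RW=1 US=1 PS=0]
  ✓ 0x31641  — 4 lookups

TLB: [["0x38281217", "0x31"]]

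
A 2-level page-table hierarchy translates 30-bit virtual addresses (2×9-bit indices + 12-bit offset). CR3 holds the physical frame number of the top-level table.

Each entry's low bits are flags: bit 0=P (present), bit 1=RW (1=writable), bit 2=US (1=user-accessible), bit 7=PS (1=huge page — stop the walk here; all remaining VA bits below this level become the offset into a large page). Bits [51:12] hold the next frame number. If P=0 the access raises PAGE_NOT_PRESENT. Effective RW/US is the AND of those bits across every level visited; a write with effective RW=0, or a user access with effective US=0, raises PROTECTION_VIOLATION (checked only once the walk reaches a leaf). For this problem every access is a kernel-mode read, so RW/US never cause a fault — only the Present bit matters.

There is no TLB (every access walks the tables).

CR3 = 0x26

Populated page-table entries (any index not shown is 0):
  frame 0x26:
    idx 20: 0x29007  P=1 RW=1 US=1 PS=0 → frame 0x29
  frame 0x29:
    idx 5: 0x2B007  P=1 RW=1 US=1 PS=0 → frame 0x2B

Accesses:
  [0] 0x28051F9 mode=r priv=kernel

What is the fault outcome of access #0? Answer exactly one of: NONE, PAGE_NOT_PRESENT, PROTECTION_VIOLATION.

Trace:
#0 VA=0x28051F9 (r,kernel):
  L0 @0x26[20] → 0x29007  P=1,RW=1,US=1,PS=0
  L1 @0x29[5] → 0x2B007  P=1,RW=1,US=1,PS=0
  ✓ 0x2B1F9  — 2 lookups

Access #0 fault: NONE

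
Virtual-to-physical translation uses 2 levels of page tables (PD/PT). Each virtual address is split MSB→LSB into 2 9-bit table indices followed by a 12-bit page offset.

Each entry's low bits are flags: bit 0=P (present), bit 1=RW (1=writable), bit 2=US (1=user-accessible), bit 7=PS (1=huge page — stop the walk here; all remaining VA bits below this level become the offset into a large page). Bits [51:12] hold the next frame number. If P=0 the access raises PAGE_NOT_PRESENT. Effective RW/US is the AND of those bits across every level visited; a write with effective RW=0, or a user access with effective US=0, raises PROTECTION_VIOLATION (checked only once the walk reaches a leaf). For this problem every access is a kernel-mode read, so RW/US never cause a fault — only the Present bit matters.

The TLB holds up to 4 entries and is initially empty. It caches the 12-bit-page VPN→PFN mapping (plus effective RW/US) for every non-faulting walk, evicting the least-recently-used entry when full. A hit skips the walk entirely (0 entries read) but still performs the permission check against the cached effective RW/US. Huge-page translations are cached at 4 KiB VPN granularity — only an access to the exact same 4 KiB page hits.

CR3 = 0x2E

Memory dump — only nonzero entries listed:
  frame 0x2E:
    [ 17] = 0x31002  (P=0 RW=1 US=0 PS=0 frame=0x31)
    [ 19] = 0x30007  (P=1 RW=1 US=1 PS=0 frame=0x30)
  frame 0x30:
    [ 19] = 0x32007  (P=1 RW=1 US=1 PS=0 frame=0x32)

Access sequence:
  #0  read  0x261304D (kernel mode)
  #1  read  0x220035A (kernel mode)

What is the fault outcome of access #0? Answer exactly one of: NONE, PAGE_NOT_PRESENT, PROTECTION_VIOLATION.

Walk each access:
#0 VA=0x261304D (r,kernel):
  [0] read 0x2E idx=19: raw=0x30007 flags P=1 W=1 U=1 S=0
  [1] read 0x30 idx=19: raw=0x32007 flags P=1 W=1 U=1 S=0
  ⇒ phys 0x3204D  [2 reads]
#1 VA=0x220035A (r,kernel):
  [0] read 0x2E idx=17: raw=0x31002 flags P=0 W=1 U=0 S=0
  → PAGE_NOT_PRESENT  (1 entries read)

Access #0 fault: NONE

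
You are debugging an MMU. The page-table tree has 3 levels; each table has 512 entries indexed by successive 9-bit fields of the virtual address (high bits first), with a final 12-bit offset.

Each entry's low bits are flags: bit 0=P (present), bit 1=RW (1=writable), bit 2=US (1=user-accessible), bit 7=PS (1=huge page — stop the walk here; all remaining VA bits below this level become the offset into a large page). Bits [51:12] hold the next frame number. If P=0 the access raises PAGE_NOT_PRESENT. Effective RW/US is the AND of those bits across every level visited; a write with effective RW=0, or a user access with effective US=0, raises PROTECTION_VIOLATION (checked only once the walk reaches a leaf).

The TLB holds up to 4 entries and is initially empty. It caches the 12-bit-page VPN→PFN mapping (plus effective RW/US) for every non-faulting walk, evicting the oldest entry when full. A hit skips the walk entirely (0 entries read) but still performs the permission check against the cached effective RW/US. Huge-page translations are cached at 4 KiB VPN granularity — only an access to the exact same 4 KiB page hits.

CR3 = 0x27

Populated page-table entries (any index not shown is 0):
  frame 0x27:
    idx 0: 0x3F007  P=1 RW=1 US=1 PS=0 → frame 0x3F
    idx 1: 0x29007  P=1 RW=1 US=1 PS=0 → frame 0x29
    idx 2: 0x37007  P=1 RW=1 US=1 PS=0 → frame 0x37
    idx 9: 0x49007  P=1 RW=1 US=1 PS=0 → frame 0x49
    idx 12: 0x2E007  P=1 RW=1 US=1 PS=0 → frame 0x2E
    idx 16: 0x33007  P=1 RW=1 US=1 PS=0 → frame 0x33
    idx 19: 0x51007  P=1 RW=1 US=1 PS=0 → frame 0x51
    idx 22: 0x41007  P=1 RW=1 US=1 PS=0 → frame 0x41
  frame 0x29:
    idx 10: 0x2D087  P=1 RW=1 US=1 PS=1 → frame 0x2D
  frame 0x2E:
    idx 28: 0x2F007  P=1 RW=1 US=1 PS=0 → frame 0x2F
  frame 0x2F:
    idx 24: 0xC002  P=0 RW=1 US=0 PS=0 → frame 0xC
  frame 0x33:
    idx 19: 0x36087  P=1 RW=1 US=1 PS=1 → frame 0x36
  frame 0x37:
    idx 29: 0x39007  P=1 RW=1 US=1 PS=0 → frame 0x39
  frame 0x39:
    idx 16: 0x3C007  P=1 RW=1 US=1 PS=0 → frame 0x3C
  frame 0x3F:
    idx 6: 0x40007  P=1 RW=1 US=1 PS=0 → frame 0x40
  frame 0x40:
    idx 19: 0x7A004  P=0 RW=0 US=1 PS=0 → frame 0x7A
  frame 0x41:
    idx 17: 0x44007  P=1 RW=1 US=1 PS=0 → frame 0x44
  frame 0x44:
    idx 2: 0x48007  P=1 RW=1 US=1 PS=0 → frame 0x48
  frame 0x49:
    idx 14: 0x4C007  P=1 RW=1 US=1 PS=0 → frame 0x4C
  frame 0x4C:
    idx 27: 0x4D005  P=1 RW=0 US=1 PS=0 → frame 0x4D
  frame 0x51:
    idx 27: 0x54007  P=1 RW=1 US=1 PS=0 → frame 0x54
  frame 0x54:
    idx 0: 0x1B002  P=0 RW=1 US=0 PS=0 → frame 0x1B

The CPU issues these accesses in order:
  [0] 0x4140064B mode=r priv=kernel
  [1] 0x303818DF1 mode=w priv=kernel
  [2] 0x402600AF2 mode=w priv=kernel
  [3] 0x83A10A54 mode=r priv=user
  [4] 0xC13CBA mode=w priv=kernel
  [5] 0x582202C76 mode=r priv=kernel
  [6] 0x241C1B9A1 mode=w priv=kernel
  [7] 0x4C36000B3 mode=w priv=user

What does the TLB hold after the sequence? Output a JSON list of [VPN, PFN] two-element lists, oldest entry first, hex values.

Per-access translation:
#0 VA=0x4140064B (r,kernel):
  L0 @0x27[1] → 0x29007  P=1,RW=1,US=1,PS=0
  L1 @0x29[10] → 0x2D087  P=1,RW=1,US=1,PS=1
  ✓ 0x2D64B (huge @L1)  — 2 lookups
#1 VA=0x303818DF1 (w,kernel):
  L0 @0x27[12] → 0x2E007  P=1,RW=1,US=1,PS=0
  L1 @0x2E[28] → 0x2F007  P=1,RW=1,US=1,PS=0
  L2 @0x2F[24] → 0xC002  P=0,RW=1,US=0,PS=0
  ✗ PAGE_NOT_PRESENT  [3 reads]
#2 VA=0x402600AF2 (w,kernel):
  L0 @0x27[16] → 0x33007  P=1,RW=1,US=1,PS=0
  L1 @0x33[19] → 0x36087  P=1,RW=1,US=1,PS=1
  ✓ 0x36AF2 (huge @L1)  — 2 lookups
#3 VA=0x83A10A54 (r,user):
  L0 @0x27[2] → 0x37007  P=1,RW=1,US=1,PS=0
  L1 @0x37[29] → 0x39007  P=1,RW=1,US=1,PS=0
  L2 @0x39[16] → 0x3C007  P=1,RW=1,US=1,PS=0
  ✓ 0x3CA54  — 3 lookups
#4 VA=0xC13CBA (w,kernel):
  L0 @0x27[0] → 0x3F007  P=1,RW=1,US=1,PS=0
  L1 @0x3F[6] → 0x40007  P=1,RW=1,US=1,PS=0
  L2 @0x40[19] → 0x7A004  P=0,RW=0,US=1,PS=0
  ✗ PAGE_NOT_PRESENT  [3 reads]
#5 VA=0x582202C76 (r,kernel):
  L0 @0x27[22] → 0x41007  P=1,RW=1,US=1,PS=0
  L1 @0x41[17] → 0x44007  P=1,RW=1,US=1,PS=0
  L2 @0x44[2] → 0x48007  P=1,RW=1,US=1,PS=0
  ✓ 0x48C76  — 3 lookups
#6 VA=0x241C1B9A1 (w,kernel):
  L0 @0x27[9] → 0x49007  P=1,RW=1,US=1,PS=0
  L1 @0x49[14] → 0x4C007  P=1,RW=1,US=1,PS=0
  L2 @0x4C[27] → 0x4D005  P=1,RW=0,US=1,PS=0
  ✗ PROTECTION_VIOLATION  [3 reads]
#7 VA=0x4C36000B3 (w,user):
  L0 @0x27[19] → 0x51007  P=1,RW=1,US=1,PS=0
  L1 @0x51[27] → 0x54007  P=1,RW=1,US=1,PS=0
  L2 @0x54[0] → 0x1B002  P=0,RW=1,US=0,PS=0
  ✗ PAGE_NOT_PRESENT  [3 reads]

TLB: [["0x41400", "0x2D"], ["0x402600", "0x36"], ["0x83A10", "0x3C"], ["0x582202", "0x48"]]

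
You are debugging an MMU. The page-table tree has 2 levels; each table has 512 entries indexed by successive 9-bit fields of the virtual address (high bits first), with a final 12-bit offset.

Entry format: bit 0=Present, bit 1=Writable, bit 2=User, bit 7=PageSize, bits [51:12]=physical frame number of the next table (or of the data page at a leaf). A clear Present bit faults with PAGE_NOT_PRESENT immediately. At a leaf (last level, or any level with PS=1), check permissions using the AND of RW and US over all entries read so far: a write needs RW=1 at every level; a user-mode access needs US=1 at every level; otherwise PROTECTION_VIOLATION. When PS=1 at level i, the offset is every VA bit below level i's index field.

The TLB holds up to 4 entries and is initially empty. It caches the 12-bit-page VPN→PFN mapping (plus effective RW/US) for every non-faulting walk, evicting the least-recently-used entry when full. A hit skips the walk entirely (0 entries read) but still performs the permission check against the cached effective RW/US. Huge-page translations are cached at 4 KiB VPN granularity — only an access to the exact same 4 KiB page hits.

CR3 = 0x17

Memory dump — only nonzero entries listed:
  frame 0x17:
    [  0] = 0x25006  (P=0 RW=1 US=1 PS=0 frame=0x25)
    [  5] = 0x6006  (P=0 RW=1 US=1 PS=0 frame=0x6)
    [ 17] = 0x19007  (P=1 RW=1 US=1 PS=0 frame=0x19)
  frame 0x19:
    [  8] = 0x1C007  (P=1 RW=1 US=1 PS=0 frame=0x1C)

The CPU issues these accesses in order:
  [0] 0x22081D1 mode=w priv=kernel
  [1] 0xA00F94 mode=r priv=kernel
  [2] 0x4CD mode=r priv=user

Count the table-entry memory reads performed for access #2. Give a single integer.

Per-access translation:
#0 VA=0x22081D1 (w,kernel):
  lvl0: tbl 0x17, slot 17 ⇒ 0x19007 (P1/RW1/US1/PS0)
  lvl1: tbl 0x19, slot 8 ⇒ 0x1C007 (P1/RW1/US1/PS0)
  → PA=0x1C1D1  (2 entries read)
#1 VA=0xA00F94 (r,kernel):
  lvl0: tbl 0x17, slot 5 ⇒ 0x6006 (P0/RW1/US1/PS0)
  ✗ PAGE_NOT_PRESENT  [1 reads]
#2 VA=0x4CD (r,user):
  lvl0: tbl 0x17, slot 0 ⇒ 0x25006 (P0/RW1/US1/PS0)
  ✗ PAGE_NOT_PRESENT  [1 reads]

Entries read for #2: 1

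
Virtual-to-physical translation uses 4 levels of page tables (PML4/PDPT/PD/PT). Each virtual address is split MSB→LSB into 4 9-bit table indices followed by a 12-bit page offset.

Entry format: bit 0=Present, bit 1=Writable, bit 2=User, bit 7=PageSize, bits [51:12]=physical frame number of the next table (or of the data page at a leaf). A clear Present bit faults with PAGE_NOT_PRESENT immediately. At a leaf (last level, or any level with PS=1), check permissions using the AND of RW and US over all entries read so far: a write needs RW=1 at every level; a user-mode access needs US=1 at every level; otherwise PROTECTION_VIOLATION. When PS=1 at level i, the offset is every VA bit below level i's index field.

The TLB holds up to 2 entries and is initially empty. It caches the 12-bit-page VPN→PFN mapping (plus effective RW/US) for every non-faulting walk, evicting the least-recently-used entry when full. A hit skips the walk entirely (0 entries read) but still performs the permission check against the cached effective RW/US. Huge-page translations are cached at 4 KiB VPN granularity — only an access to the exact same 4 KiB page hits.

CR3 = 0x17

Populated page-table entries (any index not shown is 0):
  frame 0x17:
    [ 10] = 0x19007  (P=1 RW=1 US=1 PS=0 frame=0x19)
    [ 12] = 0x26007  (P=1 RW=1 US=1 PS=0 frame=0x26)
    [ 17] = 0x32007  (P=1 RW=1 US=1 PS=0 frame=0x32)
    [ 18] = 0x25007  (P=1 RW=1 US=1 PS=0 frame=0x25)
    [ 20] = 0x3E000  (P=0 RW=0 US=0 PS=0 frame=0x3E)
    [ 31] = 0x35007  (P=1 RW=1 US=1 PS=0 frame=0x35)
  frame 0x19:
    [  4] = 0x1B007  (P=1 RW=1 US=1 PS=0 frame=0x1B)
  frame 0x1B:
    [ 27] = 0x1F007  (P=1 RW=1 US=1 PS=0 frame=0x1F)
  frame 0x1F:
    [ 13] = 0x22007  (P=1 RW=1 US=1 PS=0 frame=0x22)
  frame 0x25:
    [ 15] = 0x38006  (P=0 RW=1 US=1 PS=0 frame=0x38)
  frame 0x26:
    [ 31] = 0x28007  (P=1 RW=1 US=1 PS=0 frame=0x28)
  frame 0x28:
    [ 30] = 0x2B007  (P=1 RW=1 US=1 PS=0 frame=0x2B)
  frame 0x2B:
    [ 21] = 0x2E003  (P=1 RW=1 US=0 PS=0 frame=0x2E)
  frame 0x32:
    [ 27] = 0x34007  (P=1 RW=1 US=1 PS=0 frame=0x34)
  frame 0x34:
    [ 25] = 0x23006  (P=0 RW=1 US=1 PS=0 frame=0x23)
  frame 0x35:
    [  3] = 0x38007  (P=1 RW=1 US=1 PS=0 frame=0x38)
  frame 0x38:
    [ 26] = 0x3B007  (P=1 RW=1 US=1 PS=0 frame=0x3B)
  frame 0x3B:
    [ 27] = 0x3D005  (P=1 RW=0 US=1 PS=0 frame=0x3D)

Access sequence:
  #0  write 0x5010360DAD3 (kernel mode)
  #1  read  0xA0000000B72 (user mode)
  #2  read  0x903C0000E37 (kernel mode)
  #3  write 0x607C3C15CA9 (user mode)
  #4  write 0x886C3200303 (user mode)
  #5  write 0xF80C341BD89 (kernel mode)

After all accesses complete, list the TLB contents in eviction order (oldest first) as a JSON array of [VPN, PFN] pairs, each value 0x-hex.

Trace:
#0 VA=0x5010360DAD3 (w,kernel):
  L0 @0x17[10] → 0x19007  P=1,RW=1,US=1,PS=0
  L1 @0x19[4] → 0x1B007  P=1,RW=1,US=1,PS=0
  L2 @0x1B[27] → 0x1F007  P=1,RW=1,US=1,PS=0
  L3 @0x1F[13] → 0x22007  P=1,RW=1,US=1,PS=0
  ⇒ phys 0x22AD3  [4 reads]
#1 VA=0xA0000000B72 (r,user):
  L0 @0x17[20] → 0x3E000  P=0,RW=0,US=0,PS=0
  ⇒ fault: PAGE_NOT_PRESENT  — 1 lookups
#2 VA=0x903C0000E37 (r,kernel):
  L0 @0x17[18] → 0x25007  P=1,RW=1,US=1,PS=0
  L1 @0x25[15] → 0x38006  P=0,RW=1,US=1,PS=0
  ⇒ fault: PAGE_NOT_PRESENT  — 2 lookups
#3 VA=0x607C3C15CA9 (w,user):
  L0 @0x17[12] → 0x26007  P=1,RW=1,US=1,PS=0
  L1 @0x26[31] → 0x28007  P=1,RW=1,US=1,PS=0
  L2 @0x28[30] → 0x2B007  P=1,RW=1,US=1,PS=0
  L3 @0x2B[21] → 0x2E003  P=1,RW=1,US=0,PS=0
  ⇒ fault: PROTECTION_VIOLATION  — 4 lookups
#4 VA=0x886C3200303 (w,user):
  L0 @0x17[17] → 0x32007  P=1,RW=1,US=1,PS=0
  L1 @0x32[27] → 0x34007  P=1,RW=1,US=1,PS=0
  L2 @0x34[25] → 0x23006  P=0,RW=1,US=1,PS=0
  ⇒ fault: PAGE_NOT_PRESENT  — 3 lookups
#5 VA=0xF80C341BD89 (w,kernel):
  L0 @0x17[31] → 0x35007  P=1,RW=1,US=1,PS=0
  L1 @0x35[3] → 0x38007  P=1,RW=1,US=1,PS=0
  L2 @0x38[26] → 0x3B007  P=1,RW=1,US=1,PS=0
  L3 @0x3B[27] → 0x3D005  P=1,RW=0,US=1,PS=0
  ⇒ fault: PROTECTION_VIOLATION  — 4 lookups

TLB: [["0x5010360D", "0x22"]]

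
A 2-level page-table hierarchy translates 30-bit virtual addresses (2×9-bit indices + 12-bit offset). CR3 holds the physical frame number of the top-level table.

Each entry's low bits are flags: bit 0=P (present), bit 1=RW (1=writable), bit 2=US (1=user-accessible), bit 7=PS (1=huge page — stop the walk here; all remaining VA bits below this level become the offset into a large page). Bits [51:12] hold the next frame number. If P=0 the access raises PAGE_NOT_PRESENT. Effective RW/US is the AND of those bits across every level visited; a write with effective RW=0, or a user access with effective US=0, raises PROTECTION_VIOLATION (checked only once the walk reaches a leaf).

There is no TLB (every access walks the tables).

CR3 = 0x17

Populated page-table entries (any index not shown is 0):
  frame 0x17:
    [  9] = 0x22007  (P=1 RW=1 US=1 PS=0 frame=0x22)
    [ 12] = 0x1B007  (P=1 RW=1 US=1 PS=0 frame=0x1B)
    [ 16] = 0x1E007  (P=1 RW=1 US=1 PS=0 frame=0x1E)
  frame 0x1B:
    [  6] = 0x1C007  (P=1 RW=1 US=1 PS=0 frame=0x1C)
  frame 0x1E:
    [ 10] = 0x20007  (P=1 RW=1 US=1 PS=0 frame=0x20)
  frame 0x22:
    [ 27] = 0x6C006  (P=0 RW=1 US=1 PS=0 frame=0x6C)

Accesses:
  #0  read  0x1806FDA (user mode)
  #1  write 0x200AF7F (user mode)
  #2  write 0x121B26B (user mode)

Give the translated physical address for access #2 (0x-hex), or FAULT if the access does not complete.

Trace:
#0 VA=0x1806FDA (r,user):
  [0] read 0x17 idx=12: raw=0x1B007 flags P=1 W=1 U=1 S=0
  [1] read 0x1B idx=6: raw=0x1C007 flags P=1 W=1 U=1 S=0
  ⇒ phys 0x1CFDA  [2 reads]
#1 VA=0x200AF7F (w,user):
  [0] read 0x17 idx=16: raw=0x1E007 flags P=1 W=1 U=1 S=0
  [1] read 0x1E idx=10: raw=0x20007 flags P=1 W=1 U=1 S=0
  ⇒ phys 0x20F7F  [2 reads]
#2 VA=0x121B26B (w,user):
  [0] read 0x17 idx=9: raw=0x22007 flags P=1 W=1 U=1 S=0
  [1] read 0x22 idx=27: raw=0x6C006 flags P=0 W=1 U=1 S=0
  ⇒ fault: PAGE_NOT_PRESENT  — 2 lookups

Access #2 PA: FAULT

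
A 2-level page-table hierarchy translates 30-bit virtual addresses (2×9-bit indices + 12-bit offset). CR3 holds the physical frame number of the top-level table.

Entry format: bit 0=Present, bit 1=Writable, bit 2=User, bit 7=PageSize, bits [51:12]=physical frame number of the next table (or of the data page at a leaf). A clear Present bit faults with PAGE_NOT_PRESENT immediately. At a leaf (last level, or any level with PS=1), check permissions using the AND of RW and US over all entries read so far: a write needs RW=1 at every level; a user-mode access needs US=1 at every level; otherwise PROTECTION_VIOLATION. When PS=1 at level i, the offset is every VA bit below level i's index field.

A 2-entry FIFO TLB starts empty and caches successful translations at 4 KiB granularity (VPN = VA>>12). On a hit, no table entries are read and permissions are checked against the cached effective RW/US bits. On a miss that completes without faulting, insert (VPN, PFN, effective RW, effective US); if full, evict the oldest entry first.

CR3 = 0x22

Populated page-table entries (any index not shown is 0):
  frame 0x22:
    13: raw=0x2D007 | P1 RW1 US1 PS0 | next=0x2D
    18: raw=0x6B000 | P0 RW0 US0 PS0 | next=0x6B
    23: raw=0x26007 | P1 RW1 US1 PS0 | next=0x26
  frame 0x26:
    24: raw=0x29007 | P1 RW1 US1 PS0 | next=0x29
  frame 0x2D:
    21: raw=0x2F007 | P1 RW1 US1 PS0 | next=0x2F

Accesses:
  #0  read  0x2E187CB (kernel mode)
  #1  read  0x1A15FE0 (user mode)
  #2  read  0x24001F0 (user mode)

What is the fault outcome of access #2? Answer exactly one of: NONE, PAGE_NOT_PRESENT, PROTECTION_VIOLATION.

Walk each access:
#0 VA=0x2E187CB (r,kernel):
  L0: frame=0x22 idx=23 entry=0x26007 [P=1 RW=1 US=1 PS=0]
  L1: frame=0x26 idx=24 entry=0x29007 [P=1 RW=1 US=1 PS=0]
  → PA=0x297CB  (2 entries read)
#1 VA=0x1A15FE0 (r,user):
  L0: frame=0x22 idx=13 entry=0x2D007 [P=1 RW=1 US=1 PS=0]
  L1: frame=0x2D idx=21 entry=0x2F007 [P=1 RW=1 US=1 PS=0]
  → PA=0x2FFE0  (2 entries read)
#2 VA=0x24001F0 (r,user):
  L0: frame=0x22 idx=18 entry=0x6B000 [P=0 RW=0 US=0 PS=0]
  → PAGE_NOT_PRESENT  (1 entries read)

Access #2 fault: PAGE_NOT_PRESENT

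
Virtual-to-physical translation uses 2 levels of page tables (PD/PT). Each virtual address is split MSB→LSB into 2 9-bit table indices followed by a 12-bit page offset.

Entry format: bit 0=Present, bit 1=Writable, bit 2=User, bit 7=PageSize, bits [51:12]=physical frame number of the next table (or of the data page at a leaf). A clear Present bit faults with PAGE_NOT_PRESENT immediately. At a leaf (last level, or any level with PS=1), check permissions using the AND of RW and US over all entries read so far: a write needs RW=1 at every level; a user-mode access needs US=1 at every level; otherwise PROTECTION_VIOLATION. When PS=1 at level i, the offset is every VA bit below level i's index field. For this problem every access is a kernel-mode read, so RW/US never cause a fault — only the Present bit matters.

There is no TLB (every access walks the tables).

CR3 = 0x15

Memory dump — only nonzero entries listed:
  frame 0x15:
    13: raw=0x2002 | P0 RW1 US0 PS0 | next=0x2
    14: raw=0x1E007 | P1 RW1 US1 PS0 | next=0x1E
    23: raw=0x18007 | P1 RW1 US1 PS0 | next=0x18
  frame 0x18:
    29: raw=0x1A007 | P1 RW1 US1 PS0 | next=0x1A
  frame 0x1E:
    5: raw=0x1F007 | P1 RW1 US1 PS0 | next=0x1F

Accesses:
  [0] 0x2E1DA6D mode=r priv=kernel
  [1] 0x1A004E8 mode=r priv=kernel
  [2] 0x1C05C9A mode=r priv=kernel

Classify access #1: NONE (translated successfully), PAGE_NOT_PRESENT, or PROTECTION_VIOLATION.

Walk each access:
#0 VA=0x2E1DA6D (r,kernel):
  L0 @0x15[23] → 0x18007  P=1,RW=1,US=1,PS=0
  L1 @0x18[29] → 0x1A007  P=1,RW=1,US=1,PS=0
  ⇒ phys 0x1AA6D  [2 reads]
#1 VA=0x1A004E8 (r,kernel):
  L0 @0x15[13] → 0x2002  P=0,RW=1,US=0,PS=0
  ⇒ fault: PAGE_NOT_PRESENT  — 1 lookups
#2 VA=0x1C05C9A (r,kernel):
  L0 @0x15[14] → 0x1E007  P=1,RW=1,US=1,PS=0
  L1 @0x1E[5] → 0x1F007  P=1,RW=1,US=1,PS=0
  ⇒ phys 0x1FC9A  [2 reads]

Access #1 fault: PAGE_NOT_PRESENT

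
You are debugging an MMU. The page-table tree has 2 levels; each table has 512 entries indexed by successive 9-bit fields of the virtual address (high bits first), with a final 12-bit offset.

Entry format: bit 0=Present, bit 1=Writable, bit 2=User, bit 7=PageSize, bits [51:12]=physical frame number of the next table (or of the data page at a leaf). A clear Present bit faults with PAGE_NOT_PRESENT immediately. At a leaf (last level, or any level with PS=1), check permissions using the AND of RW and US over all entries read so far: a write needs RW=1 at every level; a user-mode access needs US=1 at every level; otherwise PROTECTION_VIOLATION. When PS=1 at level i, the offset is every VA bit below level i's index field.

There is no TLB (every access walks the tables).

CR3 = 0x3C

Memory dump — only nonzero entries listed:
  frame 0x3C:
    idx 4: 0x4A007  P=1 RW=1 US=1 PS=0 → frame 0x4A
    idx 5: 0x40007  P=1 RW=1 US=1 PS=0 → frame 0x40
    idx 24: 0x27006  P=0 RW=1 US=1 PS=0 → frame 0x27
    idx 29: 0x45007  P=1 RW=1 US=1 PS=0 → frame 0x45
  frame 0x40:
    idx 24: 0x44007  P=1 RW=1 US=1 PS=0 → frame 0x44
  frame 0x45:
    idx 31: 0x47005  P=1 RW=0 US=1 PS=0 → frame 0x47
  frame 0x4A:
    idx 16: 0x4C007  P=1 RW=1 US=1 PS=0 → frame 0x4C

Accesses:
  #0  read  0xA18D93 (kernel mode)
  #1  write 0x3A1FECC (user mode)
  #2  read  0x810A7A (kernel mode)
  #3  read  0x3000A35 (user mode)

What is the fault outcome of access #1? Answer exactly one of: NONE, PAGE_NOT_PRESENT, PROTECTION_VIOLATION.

Walk each access:
#0 VA=0xA18D93 (r,kernel):
  [0] read 0x3C idx=5: raw=0x40007 flags P=1 W=1 U=1 S=0
  [1] read 0x40 idx=24: raw=0x44007 flags P=1 W=1 U=1 S=0
  → PA=0x44D93  (2 entries read)
#1 VA=0x3A1FECC (w,user):
  [0] read 0x3C idx=29: raw=0x45007 flags P=1 W=1 U=1 S=0
  [1] read 0x45 idx=31: raw=0x47005 flags P=1 W=0 U=1 S=0
  ✗ PROTECTION_VIOLATION  [2 reads]
#2 VA=0x810A7A (r,kernel):
  [0] read 0x3C idx=4: raw=0x4A007 flags P=1 W=1 U=1 S=0
  [1] read 0x4A idx=16: raw=0x4C007 flags P=1 W=1 U=1 S=0
  → PA=0x4CA7A  (2 entries read)
#3 VA=0x3000A35 (r,user):
  [0] read 0x3C idx=24: raw=0x27006 flags P=0 W=1 U=1 S=0
  ✗ PAGE_NOT_PRESENT  [1 reads]

Access #1 fault: PROTECTION_VIOLATION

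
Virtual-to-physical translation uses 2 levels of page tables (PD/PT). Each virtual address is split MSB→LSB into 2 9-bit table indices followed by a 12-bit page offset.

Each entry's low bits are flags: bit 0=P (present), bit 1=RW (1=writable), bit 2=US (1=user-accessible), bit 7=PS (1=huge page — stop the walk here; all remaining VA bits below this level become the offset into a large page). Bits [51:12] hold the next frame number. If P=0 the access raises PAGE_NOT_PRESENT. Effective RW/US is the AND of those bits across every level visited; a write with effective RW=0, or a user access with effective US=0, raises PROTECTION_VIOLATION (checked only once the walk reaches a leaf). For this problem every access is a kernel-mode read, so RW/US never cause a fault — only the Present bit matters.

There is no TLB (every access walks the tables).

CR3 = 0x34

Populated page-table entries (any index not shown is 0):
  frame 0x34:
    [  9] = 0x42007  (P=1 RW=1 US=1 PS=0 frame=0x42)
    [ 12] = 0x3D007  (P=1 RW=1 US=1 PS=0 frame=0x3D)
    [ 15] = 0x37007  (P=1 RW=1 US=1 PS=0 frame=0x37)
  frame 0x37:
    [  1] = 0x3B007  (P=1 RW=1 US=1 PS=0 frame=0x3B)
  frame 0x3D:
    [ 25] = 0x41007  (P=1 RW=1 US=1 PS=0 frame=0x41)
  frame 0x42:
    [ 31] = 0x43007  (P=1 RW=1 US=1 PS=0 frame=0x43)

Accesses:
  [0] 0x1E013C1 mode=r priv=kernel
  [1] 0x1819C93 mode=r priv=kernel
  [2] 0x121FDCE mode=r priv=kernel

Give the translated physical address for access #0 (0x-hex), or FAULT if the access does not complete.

Trace:
#0 VA=0x1E013C1 (r,kernel):
  [0] read 0x34 idx=15: raw=0x37007 flags P=1 W=1 U=1 S=0
  [1] read 0x37 idx=1: raw=0x3B007 flags P=1 W=1 U=1 S=0
  ⇒ phys 0x3B3C1  [2 reads]
#1 VA=0x1819C93 (r,kernel):
  [0] read 0x34 idx=12: raw=0x3D007 flags P=1 W=1 U=1 S=0
  [1] read 0x3D idx=25: raw=0x41007 flags P=1 W=1 U=1 S=0
  ⇒ phys 0x41C93  [2 reads]
#2 VA=0x121FDCE (r,kernel):
  [0] read 0x34 idx=9: raw=0x42007 flags P=1 W=1 U=1 S=0
  [1] read 0x42 idx=31: raw=0x43007 flags P=1 W=1 U=1 S=0
  ⇒ phys 0x43DCE  [2 reads]

Access #0 PA: 0x3B3C1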